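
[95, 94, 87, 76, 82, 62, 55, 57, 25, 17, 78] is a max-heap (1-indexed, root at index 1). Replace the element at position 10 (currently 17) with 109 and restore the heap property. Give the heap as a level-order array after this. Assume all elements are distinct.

set index 10 from 17 to 109 → [95, 94, 87, 76, 82, 62, 55, 57, 25, 109, 78]
109 > parent 82 at index 5, swap → [95, 94, 87, 76, 109, 62, 55, 57, 25, 82, 78]
109 > parent 94 at index 2, swap → [95, 109, 87, 76, 94, 62, 55, 57, 25, 82, 78]
109 > parent 95 at index 1, swap → [109, 95, 87, 76, 94, 62, 55, 57, 25, 82, 78]

[109, 95, 87, 76, 94, 62, 55, 57, 25, 82, 78]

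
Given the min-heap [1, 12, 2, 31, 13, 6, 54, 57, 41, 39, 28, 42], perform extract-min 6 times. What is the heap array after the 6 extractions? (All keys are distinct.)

[31, 39, 42, 41, 54, 57]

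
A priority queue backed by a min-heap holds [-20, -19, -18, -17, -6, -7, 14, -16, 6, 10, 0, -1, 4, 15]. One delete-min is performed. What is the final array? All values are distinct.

[-19, -17, -18, -16, -6, -7, 14, 15, 6, 10, 0, -1, 4]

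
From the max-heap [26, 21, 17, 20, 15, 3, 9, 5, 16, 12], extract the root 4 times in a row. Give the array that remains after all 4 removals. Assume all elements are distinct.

extract-max #1 returns 26:
  remove root 26; move last element 12 to root → [12, 21, 17, 20, 15, 3, 9, 5, 16]
  12 vs larger child 21 at index 1, swap → [21, 12, 17, 20, 15, 3, 9, 5, 16]
  12 vs larger child 20 at index 3, swap → [21, 20, 17, 12, 15, 3, 9, 5, 16]
  12 vs larger child 16 at index 8, swap → [21, 20, 17, 16, 15, 3, 9, 5, 12]
extract-max #2 returns 21:
  remove root 21; move last element 12 to root → [12, 20, 17, 16, 15, 3, 9, 5]
  12 vs larger child 20 at index 1, swap → [20, 12, 17, 16, 15, 3, 9, 5]
  12 vs larger child 16 at index 3, swap → [20, 16, 17, 12, 15, 3, 9, 5]
extract-max #3 returns 20:
  remove root 20; move last element 5 to root → [5, 16, 17, 12, 15, 3, 9]
  5 vs larger child 17 at index 2, swap → [17, 16, 5, 12, 15, 3, 9]
  5 vs larger child 9 at index 6, swap → [17, 16, 9, 12, 15, 3, 5]
extract-max #4 returns 17:
  remove root 17; move last element 5 to root → [5, 16, 9, 12, 15, 3]
  5 vs larger child 16 at index 1, swap → [16, 5, 9, 12, 15, 3]
  5 vs larger child 15 at index 4, swap → [16, 15, 9, 12, 5, 3]

[16, 15, 9, 12, 5, 3]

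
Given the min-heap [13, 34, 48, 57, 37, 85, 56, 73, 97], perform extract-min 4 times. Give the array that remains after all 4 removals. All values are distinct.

[56, 57, 85, 73, 97]

extract-min #1 returns 13:
  remove root 13; move last element 97 to root → [97, 34, 48, 57, 37, 85, 56, 73]
  97 vs smaller child 34 at index 1, swap → [34, 97, 48, 57, 37, 85, 56, 73]
  97 vs smaller child 37 at index 4, swap → [34, 37, 48, 57, 97, 85, 56, 73]
extract-min #2 returns 34:
  remove root 34; move last element 73 to root → [73, 37, 48, 57, 97, 85, 56]
  73 vs smaller child 37 at index 1, swap → [37, 73, 48, 57, 97, 85, 56]
  73 vs smaller child 57 at index 3, swap → [37, 57, 48, 73, 97, 85, 56]
extract-min #3 returns 37:
  remove root 37; move last element 56 to root → [56, 57, 48, 73, 97, 85]
  56 vs smaller child 48 at index 2, swap → [48, 57, 56, 73, 97, 85]
extract-min #4 returns 48:
  remove root 48; move last element 85 to root → [85, 57, 56, 73, 97]
  85 vs smaller child 56 at index 2, swap → [56, 57, 85, 73, 97]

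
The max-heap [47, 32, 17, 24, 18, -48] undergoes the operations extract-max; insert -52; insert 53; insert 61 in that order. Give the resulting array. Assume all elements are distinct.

[61, 53, 32, 24, 18, -52, 17, -48]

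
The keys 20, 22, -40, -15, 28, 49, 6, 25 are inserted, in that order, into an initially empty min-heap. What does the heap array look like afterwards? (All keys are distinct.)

Insert 20:
  append 20 at index 0 → [20] (no swap needed)
Insert 22:
  append 22 at index 1 → [20, 22] (no swap needed)
Insert -40:
  append -40 at index 2 → [20, 22, -40]
  -40 < parent 20 at index 0, swap → [-40, 22, 20]
Insert -15:
  append -15 at index 3 → [-40, 22, 20, -15]
  -15 < parent 22 at index 1, swap → [-40, -15, 20, 22]
Insert 28:
  append 28 at index 4 → [-40, -15, 20, 22, 28] (no swap needed)
Insert 49:
  append 49 at index 5 → [-40, -15, 20, 22, 28, 49] (no swap needed)
Insert 6:
  append 6 at index 6 → [-40, -15, 20, 22, 28, 49, 6]
  6 < parent 20 at index 2, swap → [-40, -15, 6, 22, 28, 49, 20]
Insert 25:
  append 25 at index 7 → [-40, -15, 6, 22, 28, 49, 20, 25] (no swap needed)

[-40, -15, 6, 22, 28, 49, 20, 25]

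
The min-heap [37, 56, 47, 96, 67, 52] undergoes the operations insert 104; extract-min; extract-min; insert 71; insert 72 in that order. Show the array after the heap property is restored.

insert 104:
  append 104 at index 6 → [37, 56, 47, 96, 67, 52, 104] (no swap needed)
extract-min → returns 37:
  remove root 37; move last element 104 to root → [104, 56, 47, 96, 67, 52]
  104 vs smaller child 47 at index 2, swap → [47, 56, 104, 96, 67, 52]
  104 vs only child 52 at index 5, swap → [47, 56, 52, 96, 67, 104]
extract-min → returns 47:
  remove root 47; move last element 104 to root → [104, 56, 52, 96, 67]
  104 vs smaller child 52 at index 2, swap → [52, 56, 104, 96, 67]
insert 71:
  append 71 at index 5 → [52, 56, 104, 96, 67, 71]
  71 < parent 104 at index 2, swap → [52, 56, 71, 96, 67, 104]
insert 72:
  append 72 at index 6 → [52, 56, 71, 96, 67, 104, 72] (no swap needed)

[52, 56, 71, 96, 67, 104, 72]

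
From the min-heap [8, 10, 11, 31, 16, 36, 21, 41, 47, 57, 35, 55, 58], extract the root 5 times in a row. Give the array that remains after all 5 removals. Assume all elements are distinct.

extract-min #1 returns 8:
  remove root 8; move last element 58 to root → [58, 10, 11, 31, 16, 36, 21, 41, 47, 57, 35, 55]
  58 vs smaller child 10 at index 1, swap → [10, 58, 11, 31, 16, 36, 21, 41, 47, 57, 35, 55]
  58 vs smaller child 16 at index 4, swap → [10, 16, 11, 31, 58, 36, 21, 41, 47, 57, 35, 55]
  58 vs smaller child 35 at index 10, swap → [10, 16, 11, 31, 35, 36, 21, 41, 47, 57, 58, 55]
extract-min #2 returns 10:
  remove root 10; move last element 55 to root → [55, 16, 11, 31, 35, 36, 21, 41, 47, 57, 58]
  55 vs smaller child 11 at index 2, swap → [11, 16, 55, 31, 35, 36, 21, 41, 47, 57, 58]
  55 vs smaller child 21 at index 6, swap → [11, 16, 21, 31, 35, 36, 55, 41, 47, 57, 58]
extract-min #3 returns 11:
  remove root 11; move last element 58 to root → [58, 16, 21, 31, 35, 36, 55, 41, 47, 57]
  58 vs smaller child 16 at index 1, swap → [16, 58, 21, 31, 35, 36, 55, 41, 47, 57]
  58 vs smaller child 31 at index 3, swap → [16, 31, 21, 58, 35, 36, 55, 41, 47, 57]
  58 vs smaller child 41 at index 7, swap → [16, 31, 21, 41, 35, 36, 55, 58, 47, 57]
extract-min #4 returns 16:
  remove root 16; move last element 57 to root → [57, 31, 21, 41, 35, 36, 55, 58, 47]
  57 vs smaller child 21 at index 2, swap → [21, 31, 57, 41, 35, 36, 55, 58, 47]
  57 vs smaller child 36 at index 5, swap → [21, 31, 36, 41, 35, 57, 55, 58, 47]
extract-min #5 returns 21:
  remove root 21; move last element 47 to root → [47, 31, 36, 41, 35, 57, 55, 58]
  47 vs smaller child 31 at index 1, swap → [31, 47, 36, 41, 35, 57, 55, 58]
  47 vs smaller child 35 at index 4, swap → [31, 35, 36, 41, 47, 57, 55, 58]

[31, 35, 36, 41, 47, 57, 55, 58]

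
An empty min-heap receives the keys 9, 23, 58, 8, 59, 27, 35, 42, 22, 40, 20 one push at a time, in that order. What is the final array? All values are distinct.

Insert 9:
  append 9 at index 0 → [9] (no swap needed)
Insert 23:
  append 23 at index 1 → [9, 23] (no swap needed)
Insert 58:
  append 58 at index 2 → [9, 23, 58] (no swap needed)
Insert 8:
  append 8 at index 3 → [9, 23, 58, 8]
  8 < parent 23 at index 1, swap → [9, 8, 58, 23]
  8 < parent 9 at index 0, swap → [8, 9, 58, 23]
Insert 59:
  append 59 at index 4 → [8, 9, 58, 23, 59] (no swap needed)
Insert 27:
  append 27 at index 5 → [8, 9, 58, 23, 59, 27]
  27 < parent 58 at index 2, swap → [8, 9, 27, 23, 59, 58]
Insert 35:
  append 35 at index 6 → [8, 9, 27, 23, 59, 58, 35] (no swap needed)
Insert 42:
  append 42 at index 7 → [8, 9, 27, 23, 59, 58, 35, 42] (no swap needed)
Insert 22:
  append 22 at index 8 → [8, 9, 27, 23, 59, 58, 35, 42, 22]
  22 < parent 23 at index 3, swap → [8, 9, 27, 22, 59, 58, 35, 42, 23]
Insert 40:
  append 40 at index 9 → [8, 9, 27, 22, 59, 58, 35, 42, 23, 40]
  40 < parent 59 at index 4, swap → [8, 9, 27, 22, 40, 58, 35, 42, 23, 59]
Insert 20:
  append 20 at index 10 → [8, 9, 27, 22, 40, 58, 35, 42, 23, 59, 20]
  20 < parent 40 at index 4, swap → [8, 9, 27, 22, 20, 58, 35, 42, 23, 59, 40]

[8, 9, 27, 22, 20, 58, 35, 42, 23, 59, 40]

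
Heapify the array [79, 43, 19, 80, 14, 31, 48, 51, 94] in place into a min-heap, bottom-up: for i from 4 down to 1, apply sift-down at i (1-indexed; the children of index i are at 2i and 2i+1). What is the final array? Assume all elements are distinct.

[14, 43, 19, 51, 79, 31, 48, 80, 94]

sift down from index 4:
  80 vs smaller child 51 at index 8, swap → [79, 43, 19, 51, 14, 31, 48, 80, 94]
sift down from index 3: already satisfies heap property
sift down from index 2:
  43 vs smaller child 14 at index 5, swap → [79, 14, 19, 51, 43, 31, 48, 80, 94]
sift down from index 1:
  79 vs smaller child 14 at index 2, swap → [14, 79, 19, 51, 43, 31, 48, 80, 94]
  79 vs smaller child 43 at index 5, swap → [14, 43, 19, 51, 79, 31, 48, 80, 94]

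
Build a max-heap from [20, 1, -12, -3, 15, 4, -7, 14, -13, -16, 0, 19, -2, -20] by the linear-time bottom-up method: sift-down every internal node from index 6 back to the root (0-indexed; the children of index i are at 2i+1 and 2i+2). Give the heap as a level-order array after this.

[20, 15, 19, 14, 1, 4, -7, -3, -13, -16, 0, -12, -2, -20]

sift down from index 6: already satisfies heap property
sift down from index 5:
  4 vs larger child 19 at index 11, swap → [20, 1, -12, -3, 15, 19, -7, 14, -13, -16, 0, 4, -2, -20]
sift down from index 4: already satisfies heap property
sift down from index 3:
  -3 vs larger child 14 at index 7, swap → [20, 1, -12, 14, 15, 19, -7, -3, -13, -16, 0, 4, -2, -20]
sift down from index 2:
  -12 vs larger child 19 at index 5, swap → [20, 1, 19, 14, 15, -12, -7, -3, -13, -16, 0, 4, -2, -20]
  -12 vs larger child 4 at index 11, swap → [20, 1, 19, 14, 15, 4, -7, -3, -13, -16, 0, -12, -2, -20]
sift down from index 1:
  1 vs larger child 15 at index 4, swap → [20, 15, 19, 14, 1, 4, -7, -3, -13, -16, 0, -12, -2, -20]
sift down from index 0: already satisfies heap property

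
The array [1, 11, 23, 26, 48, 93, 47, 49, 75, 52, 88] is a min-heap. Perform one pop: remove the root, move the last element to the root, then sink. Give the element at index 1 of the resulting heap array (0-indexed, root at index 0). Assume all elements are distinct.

26

remove root 1; move last element 88 to root → [88, 11, 23, 26, 48, 93, 47, 49, 75, 52]
88 vs smaller child 11 at index 1, swap → [11, 88, 23, 26, 48, 93, 47, 49, 75, 52]
88 vs smaller child 26 at index 3, swap → [11, 26, 23, 88, 48, 93, 47, 49, 75, 52]
88 vs smaller child 49 at index 7, swap → [11, 26, 23, 49, 48, 93, 47, 88, 75, 52]
resulting array: [11, 26, 23, 49, 48, 93, 47, 88, 75, 52]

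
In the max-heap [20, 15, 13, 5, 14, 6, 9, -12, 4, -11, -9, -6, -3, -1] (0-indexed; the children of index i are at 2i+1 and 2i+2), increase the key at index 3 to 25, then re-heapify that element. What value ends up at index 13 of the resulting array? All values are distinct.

set index 3 from 5 to 25 → [20, 15, 13, 25, 14, 6, 9, -12, 4, -11, -9, -6, -3, -1]
25 > parent 15 at index 1, swap → [20, 25, 13, 15, 14, 6, 9, -12, 4, -11, -9, -6, -3, -1]
25 > parent 20 at index 0, swap → [25, 20, 13, 15, 14, 6, 9, -12, 4, -11, -9, -6, -3, -1]
resulting array: [25, 20, 13, 15, 14, 6, 9, -12, 4, -11, -9, -6, -3, -1]

-1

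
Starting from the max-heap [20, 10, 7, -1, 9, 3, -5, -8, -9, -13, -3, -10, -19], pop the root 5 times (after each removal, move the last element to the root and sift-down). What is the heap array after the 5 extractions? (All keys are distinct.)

[-1, -3, -5, -8, -9, -19, -13, -10]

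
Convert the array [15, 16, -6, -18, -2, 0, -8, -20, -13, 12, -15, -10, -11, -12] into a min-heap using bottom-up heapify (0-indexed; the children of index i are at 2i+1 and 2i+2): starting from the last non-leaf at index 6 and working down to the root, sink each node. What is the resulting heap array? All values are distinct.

sift down from index 6:
  -8 vs only child -12 at index 13, swap → [15, 16, -6, -18, -2, 0, -12, -20, -13, 12, -15, -10, -11, -8]
sift down from index 5:
  0 vs smaller child -11 at index 12, swap → [15, 16, -6, -18, -2, -11, -12, -20, -13, 12, -15, -10, 0, -8]
sift down from index 4:
  -2 vs smaller child -15 at index 10, swap → [15, 16, -6, -18, -15, -11, -12, -20, -13, 12, -2, -10, 0, -8]
sift down from index 3:
  -18 vs smaller child -20 at index 7, swap → [15, 16, -6, -20, -15, -11, -12, -18, -13, 12, -2, -10, 0, -8]
sift down from index 2:
  -6 vs smaller child -12 at index 6, swap → [15, 16, -12, -20, -15, -11, -6, -18, -13, 12, -2, -10, 0, -8]
  -6 vs only child -8 at index 13, swap → [15, 16, -12, -20, -15, -11, -8, -18, -13, 12, -2, -10, 0, -6]
sift down from index 1:
  16 vs smaller child -20 at index 3, swap → [15, -20, -12, 16, -15, -11, -8, -18, -13, 12, -2, -10, 0, -6]
  16 vs smaller child -18 at index 7, swap → [15, -20, -12, -18, -15, -11, -8, 16, -13, 12, -2, -10, 0, -6]
sift down from index 0:
  15 vs smaller child -20 at index 1, swap → [-20, 15, -12, -18, -15, -11, -8, 16, -13, 12, -2, -10, 0, -6]
  15 vs smaller child -18 at index 3, swap → [-20, -18, -12, 15, -15, -11, -8, 16, -13, 12, -2, -10, 0, -6]
  15 vs smaller child -13 at index 8, swap → [-20, -18, -12, -13, -15, -11, -8, 16, 15, 12, -2, -10, 0, -6]

[-20, -18, -12, -13, -15, -11, -8, 16, 15, 12, -2, -10, 0, -6]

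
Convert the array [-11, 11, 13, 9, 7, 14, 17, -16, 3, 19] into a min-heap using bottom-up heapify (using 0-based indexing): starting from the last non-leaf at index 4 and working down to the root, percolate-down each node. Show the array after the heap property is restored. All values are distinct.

sift down from index 4: already satisfies heap property
sift down from index 3:
  9 vs smaller child -16 at index 7, swap → [-11, 11, 13, -16, 7, 14, 17, 9, 3, 19]
sift down from index 2: already satisfies heap property
sift down from index 1:
  11 vs smaller child -16 at index 3, swap → [-11, -16, 13, 11, 7, 14, 17, 9, 3, 19]
  11 vs smaller child 3 at index 8, swap → [-11, -16, 13, 3, 7, 14, 17, 9, 11, 19]
sift down from index 0:
  -11 vs smaller child -16 at index 1, swap → [-16, -11, 13, 3, 7, 14, 17, 9, 11, 19]

[-16, -11, 13, 3, 7, 14, 17, 9, 11, 19]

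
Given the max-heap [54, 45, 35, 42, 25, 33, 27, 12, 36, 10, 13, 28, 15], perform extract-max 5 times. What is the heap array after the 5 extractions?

extract-max #1 returns 54:
  remove root 54; move last element 15 to root → [15, 45, 35, 42, 25, 33, 27, 12, 36, 10, 13, 28]
  15 vs larger child 45 at index 1, swap → [45, 15, 35, 42, 25, 33, 27, 12, 36, 10, 13, 28]
  15 vs larger child 42 at index 3, swap → [45, 42, 35, 15, 25, 33, 27, 12, 36, 10, 13, 28]
  15 vs larger child 36 at index 8, swap → [45, 42, 35, 36, 25, 33, 27, 12, 15, 10, 13, 28]
extract-max #2 returns 45:
  remove root 45; move last element 28 to root → [28, 42, 35, 36, 25, 33, 27, 12, 15, 10, 13]
  28 vs larger child 42 at index 1, swap → [42, 28, 35, 36, 25, 33, 27, 12, 15, 10, 13]
  28 vs larger child 36 at index 3, swap → [42, 36, 35, 28, 25, 33, 27, 12, 15, 10, 13]
extract-max #3 returns 42:
  remove root 42; move last element 13 to root → [13, 36, 35, 28, 25, 33, 27, 12, 15, 10]
  13 vs larger child 36 at index 1, swap → [36, 13, 35, 28, 25, 33, 27, 12, 15, 10]
  13 vs larger child 28 at index 3, swap → [36, 28, 35, 13, 25, 33, 27, 12, 15, 10]
  13 vs larger child 15 at index 8, swap → [36, 28, 35, 15, 25, 33, 27, 12, 13, 10]
extract-max #4 returns 36:
  remove root 36; move last element 10 to root → [10, 28, 35, 15, 25, 33, 27, 12, 13]
  10 vs larger child 35 at index 2, swap → [35, 28, 10, 15, 25, 33, 27, 12, 13]
  10 vs larger child 33 at index 5, swap → [35, 28, 33, 15, 25, 10, 27, 12, 13]
extract-max #5 returns 35:
  remove root 35; move last element 13 to root → [13, 28, 33, 15, 25, 10, 27, 12]
  13 vs larger child 33 at index 2, swap → [33, 28, 13, 15, 25, 10, 27, 12]
  13 vs larger child 27 at index 6, swap → [33, 28, 27, 15, 25, 10, 13, 12]

[33, 28, 27, 15, 25, 10, 13, 12]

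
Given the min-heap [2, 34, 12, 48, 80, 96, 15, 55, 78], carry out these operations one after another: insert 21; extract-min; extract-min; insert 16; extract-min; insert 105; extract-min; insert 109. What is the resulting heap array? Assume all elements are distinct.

[21, 34, 78, 48, 105, 96, 80, 55, 109]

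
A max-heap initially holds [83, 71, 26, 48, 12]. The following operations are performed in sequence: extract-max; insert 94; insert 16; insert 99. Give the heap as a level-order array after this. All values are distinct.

extract-max → returns 83:
  remove root 83; move last element 12 to root → [12, 71, 26, 48]
  12 vs larger child 71 at index 1, swap → [71, 12, 26, 48]
  12 vs only child 48 at index 3, swap → [71, 48, 26, 12]
insert 94:
  append 94 at index 4 → [71, 48, 26, 12, 94]
  94 > parent 48 at index 1, swap → [71, 94, 26, 12, 48]
  94 > parent 71 at index 0, swap → [94, 71, 26, 12, 48]
insert 16:
  append 16 at index 5 → [94, 71, 26, 12, 48, 16] (no swap needed)
insert 99:
  append 99 at index 6 → [94, 71, 26, 12, 48, 16, 99]
  99 > parent 26 at index 2, swap → [94, 71, 99, 12, 48, 16, 26]
  99 > parent 94 at index 0, swap → [99, 71, 94, 12, 48, 16, 26]

[99, 71, 94, 12, 48, 16, 26]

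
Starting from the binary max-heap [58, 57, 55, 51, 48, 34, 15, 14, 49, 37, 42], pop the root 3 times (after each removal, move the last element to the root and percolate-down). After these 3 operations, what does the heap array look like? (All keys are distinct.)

extract-max #1 returns 58:
  remove root 58; move last element 42 to root → [42, 57, 55, 51, 48, 34, 15, 14, 49, 37]
  42 vs larger child 57 at index 1, swap → [57, 42, 55, 51, 48, 34, 15, 14, 49, 37]
  42 vs larger child 51 at index 3, swap → [57, 51, 55, 42, 48, 34, 15, 14, 49, 37]
  42 vs larger child 49 at index 8, swap → [57, 51, 55, 49, 48, 34, 15, 14, 42, 37]
extract-max #2 returns 57:
  remove root 57; move last element 37 to root → [37, 51, 55, 49, 48, 34, 15, 14, 42]
  37 vs larger child 55 at index 2, swap → [55, 51, 37, 49, 48, 34, 15, 14, 42]
extract-max #3 returns 55:
  remove root 55; move last element 42 to root → [42, 51, 37, 49, 48, 34, 15, 14]
  42 vs larger child 51 at index 1, swap → [51, 42, 37, 49, 48, 34, 15, 14]
  42 vs larger child 49 at index 3, swap → [51, 49, 37, 42, 48, 34, 15, 14]

[51, 49, 37, 42, 48, 34, 15, 14]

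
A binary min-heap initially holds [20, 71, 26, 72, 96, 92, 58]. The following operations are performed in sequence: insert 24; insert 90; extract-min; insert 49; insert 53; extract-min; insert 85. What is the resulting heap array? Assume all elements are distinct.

[26, 49, 58, 71, 53, 92, 96, 90, 72, 85]

insert 24:
  append 24 at index 7 → [20, 71, 26, 72, 96, 92, 58, 24]
  24 < parent 72 at index 3, swap → [20, 71, 26, 24, 96, 92, 58, 72]
  24 < parent 71 at index 1, swap → [20, 24, 26, 71, 96, 92, 58, 72]
insert 90:
  append 90 at index 8 → [20, 24, 26, 71, 96, 92, 58, 72, 90] (no swap needed)
extract-min → returns 20:
  remove root 20; move last element 90 to root → [90, 24, 26, 71, 96, 92, 58, 72]
  90 vs smaller child 24 at index 1, swap → [24, 90, 26, 71, 96, 92, 58, 72]
  90 vs smaller child 71 at index 3, swap → [24, 71, 26, 90, 96, 92, 58, 72]
  90 vs only child 72 at index 7, swap → [24, 71, 26, 72, 96, 92, 58, 90]
insert 49:
  append 49 at index 8 → [24, 71, 26, 72, 96, 92, 58, 90, 49]
  49 < parent 72 at index 3, swap → [24, 71, 26, 49, 96, 92, 58, 90, 72]
  49 < parent 71 at index 1, swap → [24, 49, 26, 71, 96, 92, 58, 90, 72]
insert 53:
  append 53 at index 9 → [24, 49, 26, 71, 96, 92, 58, 90, 72, 53]
  53 < parent 96 at index 4, swap → [24, 49, 26, 71, 53, 92, 58, 90, 72, 96]
extract-min → returns 24:
  remove root 24; move last element 96 to root → [96, 49, 26, 71, 53, 92, 58, 90, 72]
  96 vs smaller child 26 at index 2, swap → [26, 49, 96, 71, 53, 92, 58, 90, 72]
  96 vs smaller child 58 at index 6, swap → [26, 49, 58, 71, 53, 92, 96, 90, 72]
insert 85:
  append 85 at index 9 → [26, 49, 58, 71, 53, 92, 96, 90, 72, 85] (no swap needed)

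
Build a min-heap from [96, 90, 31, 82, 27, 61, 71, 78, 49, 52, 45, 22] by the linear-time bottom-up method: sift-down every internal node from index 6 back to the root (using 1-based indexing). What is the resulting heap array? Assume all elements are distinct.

sift down from index 6:
  61 vs only child 22 at index 12, swap → [96, 90, 31, 82, 27, 22, 71, 78, 49, 52, 45, 61]
sift down from index 5: already satisfies heap property
sift down from index 4:
  82 vs smaller child 49 at index 9, swap → [96, 90, 31, 49, 27, 22, 71, 78, 82, 52, 45, 61]
sift down from index 3:
  31 vs smaller child 22 at index 6, swap → [96, 90, 22, 49, 27, 31, 71, 78, 82, 52, 45, 61]
sift down from index 2:
  90 vs smaller child 27 at index 5, swap → [96, 27, 22, 49, 90, 31, 71, 78, 82, 52, 45, 61]
  90 vs smaller child 45 at index 11, swap → [96, 27, 22, 49, 45, 31, 71, 78, 82, 52, 90, 61]
sift down from index 1:
  96 vs smaller child 22 at index 3, swap → [22, 27, 96, 49, 45, 31, 71, 78, 82, 52, 90, 61]
  96 vs smaller child 31 at index 6, swap → [22, 27, 31, 49, 45, 96, 71, 78, 82, 52, 90, 61]
  96 vs only child 61 at index 12, swap → [22, 27, 31, 49, 45, 61, 71, 78, 82, 52, 90, 96]

[22, 27, 31, 49, 45, 61, 71, 78, 82, 52, 90, 96]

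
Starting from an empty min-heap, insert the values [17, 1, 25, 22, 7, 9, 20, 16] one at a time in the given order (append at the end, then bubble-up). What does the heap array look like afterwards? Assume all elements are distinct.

[1, 7, 9, 16, 17, 25, 20, 22]

Insert 17:
  append 17 at index 0 → [17] (no swap needed)
Insert 1:
  append 1 at index 1 → [17, 1]
  1 < parent 17 at index 0, swap → [1, 17]
Insert 25:
  append 25 at index 2 → [1, 17, 25] (no swap needed)
Insert 22:
  append 22 at index 3 → [1, 17, 25, 22] (no swap needed)
Insert 7:
  append 7 at index 4 → [1, 17, 25, 22, 7]
  7 < parent 17 at index 1, swap → [1, 7, 25, 22, 17]
Insert 9:
  append 9 at index 5 → [1, 7, 25, 22, 17, 9]
  9 < parent 25 at index 2, swap → [1, 7, 9, 22, 17, 25]
Insert 20:
  append 20 at index 6 → [1, 7, 9, 22, 17, 25, 20] (no swap needed)
Insert 16:
  append 16 at index 7 → [1, 7, 9, 22, 17, 25, 20, 16]
  16 < parent 22 at index 3, swap → [1, 7, 9, 16, 17, 25, 20, 22]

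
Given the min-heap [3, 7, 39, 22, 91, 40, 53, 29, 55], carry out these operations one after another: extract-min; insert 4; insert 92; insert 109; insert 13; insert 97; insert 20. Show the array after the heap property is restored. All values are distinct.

[4, 7, 13, 22, 91, 39, 20, 55, 29, 92, 109, 40, 97, 53]

extract-min → returns 3:
  remove root 3; move last element 55 to root → [55, 7, 39, 22, 91, 40, 53, 29]
  55 vs smaller child 7 at index 1, swap → [7, 55, 39, 22, 91, 40, 53, 29]
  55 vs smaller child 22 at index 3, swap → [7, 22, 39, 55, 91, 40, 53, 29]
  55 vs only child 29 at index 7, swap → [7, 22, 39, 29, 91, 40, 53, 55]
insert 4:
  append 4 at index 8 → [7, 22, 39, 29, 91, 40, 53, 55, 4]
  4 < parent 29 at index 3, swap → [7, 22, 39, 4, 91, 40, 53, 55, 29]
  4 < parent 22 at index 1, swap → [7, 4, 39, 22, 91, 40, 53, 55, 29]
  4 < parent 7 at index 0, swap → [4, 7, 39, 22, 91, 40, 53, 55, 29]
insert 92:
  append 92 at index 9 → [4, 7, 39, 22, 91, 40, 53, 55, 29, 92] (no swap needed)
insert 109:
  append 109 at index 10 → [4, 7, 39, 22, 91, 40, 53, 55, 29, 92, 109] (no swap needed)
insert 13:
  append 13 at index 11 → [4, 7, 39, 22, 91, 40, 53, 55, 29, 92, 109, 13]
  13 < parent 40 at index 5, swap → [4, 7, 39, 22, 91, 13, 53, 55, 29, 92, 109, 40]
  13 < parent 39 at index 2, swap → [4, 7, 13, 22, 91, 39, 53, 55, 29, 92, 109, 40]
insert 97:
  append 97 at index 12 → [4, 7, 13, 22, 91, 39, 53, 55, 29, 92, 109, 40, 97] (no swap needed)
insert 20:
  append 20 at index 13 → [4, 7, 13, 22, 91, 39, 53, 55, 29, 92, 109, 40, 97, 20]
  20 < parent 53 at index 6, swap → [4, 7, 13, 22, 91, 39, 20, 55, 29, 92, 109, 40, 97, 53]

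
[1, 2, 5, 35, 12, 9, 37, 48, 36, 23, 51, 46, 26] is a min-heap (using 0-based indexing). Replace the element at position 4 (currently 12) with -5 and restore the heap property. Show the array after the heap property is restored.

set index 4 from 12 to -5 → [1, 2, 5, 35, -5, 9, 37, 48, 36, 23, 51, 46, 26]
-5 < parent 2 at index 1, swap → [1, -5, 5, 35, 2, 9, 37, 48, 36, 23, 51, 46, 26]
-5 < parent 1 at index 0, swap → [-5, 1, 5, 35, 2, 9, 37, 48, 36, 23, 51, 46, 26]

[-5, 1, 5, 35, 2, 9, 37, 48, 36, 23, 51, 46, 26]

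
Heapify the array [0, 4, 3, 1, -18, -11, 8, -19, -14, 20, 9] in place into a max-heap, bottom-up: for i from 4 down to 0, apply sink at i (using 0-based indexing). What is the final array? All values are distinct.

sift down from index 4:
  -18 vs larger child 20 at index 9, swap → [0, 4, 3, 1, 20, -11, 8, -19, -14, -18, 9]
sift down from index 3: already satisfies heap property
sift down from index 2:
  3 vs larger child 8 at index 6, swap → [0, 4, 8, 1, 20, -11, 3, -19, -14, -18, 9]
sift down from index 1:
  4 vs larger child 20 at index 4, swap → [0, 20, 8, 1, 4, -11, 3, -19, -14, -18, 9]
  4 vs larger child 9 at index 10, swap → [0, 20, 8, 1, 9, -11, 3, -19, -14, -18, 4]
sift down from index 0:
  0 vs larger child 20 at index 1, swap → [20, 0, 8, 1, 9, -11, 3, -19, -14, -18, 4]
  0 vs larger child 9 at index 4, swap → [20, 9, 8, 1, 0, -11, 3, -19, -14, -18, 4]
  0 vs larger child 4 at index 10, swap → [20, 9, 8, 1, 4, -11, 3, -19, -14, -18, 0]

[20, 9, 8, 1, 4, -11, 3, -19, -14, -18, 0]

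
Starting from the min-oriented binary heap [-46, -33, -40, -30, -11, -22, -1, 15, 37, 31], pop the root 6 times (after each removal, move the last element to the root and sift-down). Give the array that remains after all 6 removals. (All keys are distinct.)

extract-min #1 returns -46:
  remove root -46; move last element 31 to root → [31, -33, -40, -30, -11, -22, -1, 15, 37]
  31 vs smaller child -40 at index 2, swap → [-40, -33, 31, -30, -11, -22, -1, 15, 37]
  31 vs smaller child -22 at index 5, swap → [-40, -33, -22, -30, -11, 31, -1, 15, 37]
extract-min #2 returns -40:
  remove root -40; move last element 37 to root → [37, -33, -22, -30, -11, 31, -1, 15]
  37 vs smaller child -33 at index 1, swap → [-33, 37, -22, -30, -11, 31, -1, 15]
  37 vs smaller child -30 at index 3, swap → [-33, -30, -22, 37, -11, 31, -1, 15]
  37 vs only child 15 at index 7, swap → [-33, -30, -22, 15, -11, 31, -1, 37]
extract-min #3 returns -33:
  remove root -33; move last element 37 to root → [37, -30, -22, 15, -11, 31, -1]
  37 vs smaller child -30 at index 1, swap → [-30, 37, -22, 15, -11, 31, -1]
  37 vs smaller child -11 at index 4, swap → [-30, -11, -22, 15, 37, 31, -1]
extract-min #4 returns -30:
  remove root -30; move last element -1 to root → [-1, -11, -22, 15, 37, 31]
  -1 vs smaller child -22 at index 2, swap → [-22, -11, -1, 15, 37, 31]
extract-min #5 returns -22:
  remove root -22; move last element 31 to root → [31, -11, -1, 15, 37]
  31 vs smaller child -11 at index 1, swap → [-11, 31, -1, 15, 37]
  31 vs smaller child 15 at index 3, swap → [-11, 15, -1, 31, 37]
extract-min #6 returns -11:
  remove root -11; move last element 37 to root → [37, 15, -1, 31]
  37 vs smaller child -1 at index 2, swap → [-1, 15, 37, 31]

[-1, 15, 37, 31]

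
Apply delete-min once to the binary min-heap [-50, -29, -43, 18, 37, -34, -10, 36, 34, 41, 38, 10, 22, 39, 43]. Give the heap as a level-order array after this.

remove root -50; move last element 43 to root → [43, -29, -43, 18, 37, -34, -10, 36, 34, 41, 38, 10, 22, 39]
43 vs smaller child -43 at index 2, swap → [-43, -29, 43, 18, 37, -34, -10, 36, 34, 41, 38, 10, 22, 39]
43 vs smaller child -34 at index 5, swap → [-43, -29, -34, 18, 37, 43, -10, 36, 34, 41, 38, 10, 22, 39]
43 vs smaller child 10 at index 11, swap → [-43, -29, -34, 18, 37, 10, -10, 36, 34, 41, 38, 43, 22, 39]

[-43, -29, -34, 18, 37, 10, -10, 36, 34, 41, 38, 43, 22, 39]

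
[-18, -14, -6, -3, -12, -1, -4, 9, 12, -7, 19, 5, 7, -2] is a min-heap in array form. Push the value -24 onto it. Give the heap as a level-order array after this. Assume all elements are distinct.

append -24 at index 14 → [-18, -14, -6, -3, -12, -1, -4, 9, 12, -7, 19, 5, 7, -2, -24]
-24 < parent -4 at index 6, swap → [-18, -14, -6, -3, -12, -1, -24, 9, 12, -7, 19, 5, 7, -2, -4]
-24 < parent -6 at index 2, swap → [-18, -14, -24, -3, -12, -1, -6, 9, 12, -7, 19, 5, 7, -2, -4]
-24 < parent -18 at index 0, swap → [-24, -14, -18, -3, -12, -1, -6, 9, 12, -7, 19, 5, 7, -2, -4]

[-24, -14, -18, -3, -12, -1, -6, 9, 12, -7, 19, 5, 7, -2, -4]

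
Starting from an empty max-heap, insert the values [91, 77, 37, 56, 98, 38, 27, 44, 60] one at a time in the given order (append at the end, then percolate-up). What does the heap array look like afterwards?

[98, 91, 38, 60, 77, 37, 27, 44, 56]

Insert 91:
  append 91 at index 0 → [91] (no swap needed)
Insert 77:
  append 77 at index 1 → [91, 77] (no swap needed)
Insert 37:
  append 37 at index 2 → [91, 77, 37] (no swap needed)
Insert 56:
  append 56 at index 3 → [91, 77, 37, 56] (no swap needed)
Insert 98:
  append 98 at index 4 → [91, 77, 37, 56, 98]
  98 > parent 77 at index 1, swap → [91, 98, 37, 56, 77]
  98 > parent 91 at index 0, swap → [98, 91, 37, 56, 77]
Insert 38:
  append 38 at index 5 → [98, 91, 37, 56, 77, 38]
  38 > parent 37 at index 2, swap → [98, 91, 38, 56, 77, 37]
Insert 27:
  append 27 at index 6 → [98, 91, 38, 56, 77, 37, 27] (no swap needed)
Insert 44:
  append 44 at index 7 → [98, 91, 38, 56, 77, 37, 27, 44] (no swap needed)
Insert 60:
  append 60 at index 8 → [98, 91, 38, 56, 77, 37, 27, 44, 60]
  60 > parent 56 at index 3, swap → [98, 91, 38, 60, 77, 37, 27, 44, 56]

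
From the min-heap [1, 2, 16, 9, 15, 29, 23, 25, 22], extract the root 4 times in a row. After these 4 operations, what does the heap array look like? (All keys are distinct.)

[16, 22, 29, 23, 25]

extract-min #1 returns 1:
  remove root 1; move last element 22 to root → [22, 2, 16, 9, 15, 29, 23, 25]
  22 vs smaller child 2 at index 1, swap → [2, 22, 16, 9, 15, 29, 23, 25]
  22 vs smaller child 9 at index 3, swap → [2, 9, 16, 22, 15, 29, 23, 25]
extract-min #2 returns 2:
  remove root 2; move last element 25 to root → [25, 9, 16, 22, 15, 29, 23]
  25 vs smaller child 9 at index 1, swap → [9, 25, 16, 22, 15, 29, 23]
  25 vs smaller child 15 at index 4, swap → [9, 15, 16, 22, 25, 29, 23]
extract-min #3 returns 9:
  remove root 9; move last element 23 to root → [23, 15, 16, 22, 25, 29]
  23 vs smaller child 15 at index 1, swap → [15, 23, 16, 22, 25, 29]
  23 vs smaller child 22 at index 3, swap → [15, 22, 16, 23, 25, 29]
extract-min #4 returns 15:
  remove root 15; move last element 29 to root → [29, 22, 16, 23, 25]
  29 vs smaller child 16 at index 2, swap → [16, 22, 29, 23, 25]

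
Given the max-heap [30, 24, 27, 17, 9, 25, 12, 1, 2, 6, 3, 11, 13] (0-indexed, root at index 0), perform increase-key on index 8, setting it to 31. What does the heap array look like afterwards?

[31, 30, 27, 24, 9, 25, 12, 1, 17, 6, 3, 11, 13]

set index 8 from 2 to 31 → [30, 24, 27, 17, 9, 25, 12, 1, 31, 6, 3, 11, 13]
31 > parent 17 at index 3, swap → [30, 24, 27, 31, 9, 25, 12, 1, 17, 6, 3, 11, 13]
31 > parent 24 at index 1, swap → [30, 31, 27, 24, 9, 25, 12, 1, 17, 6, 3, 11, 13]
31 > parent 30 at index 0, swap → [31, 30, 27, 24, 9, 25, 12, 1, 17, 6, 3, 11, 13]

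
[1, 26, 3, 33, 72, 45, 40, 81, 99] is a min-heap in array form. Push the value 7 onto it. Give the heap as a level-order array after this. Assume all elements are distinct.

[1, 7, 3, 33, 26, 45, 40, 81, 99, 72]

append 7 at index 9 → [1, 26, 3, 33, 72, 45, 40, 81, 99, 7]
7 < parent 72 at index 4, swap → [1, 26, 3, 33, 7, 45, 40, 81, 99, 72]
7 < parent 26 at index 1, swap → [1, 7, 3, 33, 26, 45, 40, 81, 99, 72]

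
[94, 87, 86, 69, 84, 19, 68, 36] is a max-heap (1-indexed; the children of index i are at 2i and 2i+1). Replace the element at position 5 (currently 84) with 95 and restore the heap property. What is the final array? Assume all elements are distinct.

[95, 94, 86, 69, 87, 19, 68, 36]

set index 5 from 84 to 95 → [94, 87, 86, 69, 95, 19, 68, 36]
95 > parent 87 at index 2, swap → [94, 95, 86, 69, 87, 19, 68, 36]
95 > parent 94 at index 1, swap → [95, 94, 86, 69, 87, 19, 68, 36]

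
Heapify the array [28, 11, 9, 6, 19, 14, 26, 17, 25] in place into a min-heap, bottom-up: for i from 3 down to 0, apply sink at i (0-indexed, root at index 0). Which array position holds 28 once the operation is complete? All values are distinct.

7

sift down from index 3: already satisfies heap property
sift down from index 2: already satisfies heap property
sift down from index 1:
  11 vs smaller child 6 at index 3, swap → [28, 6, 9, 11, 19, 14, 26, 17, 25]
sift down from index 0:
  28 vs smaller child 6 at index 1, swap → [6, 28, 9, 11, 19, 14, 26, 17, 25]
  28 vs smaller child 11 at index 3, swap → [6, 11, 9, 28, 19, 14, 26, 17, 25]
  28 vs smaller child 17 at index 7, swap → [6, 11, 9, 17, 19, 14, 26, 28, 25]
resulting array: [6, 11, 9, 17, 19, 14, 26, 28, 25]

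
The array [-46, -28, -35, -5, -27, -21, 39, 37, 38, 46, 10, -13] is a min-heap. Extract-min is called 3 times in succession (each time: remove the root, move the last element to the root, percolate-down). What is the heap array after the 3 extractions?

extract-min #1 returns -46:
  remove root -46; move last element -13 to root → [-13, -28, -35, -5, -27, -21, 39, 37, 38, 46, 10]
  -13 vs smaller child -35 at index 2, swap → [-35, -28, -13, -5, -27, -21, 39, 37, 38, 46, 10]
  -13 vs smaller child -21 at index 5, swap → [-35, -28, -21, -5, -27, -13, 39, 37, 38, 46, 10]
extract-min #2 returns -35:
  remove root -35; move last element 10 to root → [10, -28, -21, -5, -27, -13, 39, 37, 38, 46]
  10 vs smaller child -28 at index 1, swap → [-28, 10, -21, -5, -27, -13, 39, 37, 38, 46]
  10 vs smaller child -27 at index 4, swap → [-28, -27, -21, -5, 10, -13, 39, 37, 38, 46]
extract-min #3 returns -28:
  remove root -28; move last element 46 to root → [46, -27, -21, -5, 10, -13, 39, 37, 38]
  46 vs smaller child -27 at index 1, swap → [-27, 46, -21, -5, 10, -13, 39, 37, 38]
  46 vs smaller child -5 at index 3, swap → [-27, -5, -21, 46, 10, -13, 39, 37, 38]
  46 vs smaller child 37 at index 7, swap → [-27, -5, -21, 37, 10, -13, 39, 46, 38]

[-27, -5, -21, 37, 10, -13, 39, 46, 38]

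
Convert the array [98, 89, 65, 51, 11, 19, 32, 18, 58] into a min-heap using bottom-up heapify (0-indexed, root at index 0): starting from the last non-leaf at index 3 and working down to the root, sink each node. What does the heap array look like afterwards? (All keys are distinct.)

[11, 18, 19, 51, 89, 65, 32, 98, 58]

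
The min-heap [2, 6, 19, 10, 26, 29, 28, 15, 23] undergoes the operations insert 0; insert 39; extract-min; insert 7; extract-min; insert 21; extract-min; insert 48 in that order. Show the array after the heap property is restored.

insert 0:
  append 0 at index 9 → [2, 6, 19, 10, 26, 29, 28, 15, 23, 0]
  0 < parent 26 at index 4, swap → [2, 6, 19, 10, 0, 29, 28, 15, 23, 26]
  0 < parent 6 at index 1, swap → [2, 0, 19, 10, 6, 29, 28, 15, 23, 26]
  0 < parent 2 at index 0, swap → [0, 2, 19, 10, 6, 29, 28, 15, 23, 26]
insert 39:
  append 39 at index 10 → [0, 2, 19, 10, 6, 29, 28, 15, 23, 26, 39] (no swap needed)
extract-min → returns 0:
  remove root 0; move last element 39 to root → [39, 2, 19, 10, 6, 29, 28, 15, 23, 26]
  39 vs smaller child 2 at index 1, swap → [2, 39, 19, 10, 6, 29, 28, 15, 23, 26]
  39 vs smaller child 6 at index 4, swap → [2, 6, 19, 10, 39, 29, 28, 15, 23, 26]
  39 vs only child 26 at index 9, swap → [2, 6, 19, 10, 26, 29, 28, 15, 23, 39]
insert 7:
  append 7 at index 10 → [2, 6, 19, 10, 26, 29, 28, 15, 23, 39, 7]
  7 < parent 26 at index 4, swap → [2, 6, 19, 10, 7, 29, 28, 15, 23, 39, 26]
extract-min → returns 2:
  remove root 2; move last element 26 to root → [26, 6, 19, 10, 7, 29, 28, 15, 23, 39]
  26 vs smaller child 6 at index 1, swap → [6, 26, 19, 10, 7, 29, 28, 15, 23, 39]
  26 vs smaller child 7 at index 4, swap → [6, 7, 19, 10, 26, 29, 28, 15, 23, 39]
insert 21:
  append 21 at index 10 → [6, 7, 19, 10, 26, 29, 28, 15, 23, 39, 21]
  21 < parent 26 at index 4, swap → [6, 7, 19, 10, 21, 29, 28, 15, 23, 39, 26]
extract-min → returns 6:
  remove root 6; move last element 26 to root → [26, 7, 19, 10, 21, 29, 28, 15, 23, 39]
  26 vs smaller child 7 at index 1, swap → [7, 26, 19, 10, 21, 29, 28, 15, 23, 39]
  26 vs smaller child 10 at index 3, swap → [7, 10, 19, 26, 21, 29, 28, 15, 23, 39]
  26 vs smaller child 15 at index 7, swap → [7, 10, 19, 15, 21, 29, 28, 26, 23, 39]
insert 48:
  append 48 at index 10 → [7, 10, 19, 15, 21, 29, 28, 26, 23, 39, 48] (no swap needed)

[7, 10, 19, 15, 21, 29, 28, 26, 23, 39, 48]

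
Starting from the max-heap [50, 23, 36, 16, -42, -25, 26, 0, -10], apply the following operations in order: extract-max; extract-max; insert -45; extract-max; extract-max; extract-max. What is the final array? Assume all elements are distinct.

extract-max → returns 50:
  remove root 50; move last element -10 to root → [-10, 23, 36, 16, -42, -25, 26, 0]
  -10 vs larger child 36 at index 2, swap → [36, 23, -10, 16, -42, -25, 26, 0]
  -10 vs larger child 26 at index 6, swap → [36, 23, 26, 16, -42, -25, -10, 0]
extract-max → returns 36:
  remove root 36; move last element 0 to root → [0, 23, 26, 16, -42, -25, -10]
  0 vs larger child 26 at index 2, swap → [26, 23, 0, 16, -42, -25, -10]
insert -45:
  append -45 at index 7 → [26, 23, 0, 16, -42, -25, -10, -45] (no swap needed)
extract-max → returns 26:
  remove root 26; move last element -45 to root → [-45, 23, 0, 16, -42, -25, -10]
  -45 vs larger child 23 at index 1, swap → [23, -45, 0, 16, -42, -25, -10]
  -45 vs larger child 16 at index 3, swap → [23, 16, 0, -45, -42, -25, -10]
extract-max → returns 23:
  remove root 23; move last element -10 to root → [-10, 16, 0, -45, -42, -25]
  -10 vs larger child 16 at index 1, swap → [16, -10, 0, -45, -42, -25]
extract-max → returns 16:
  remove root 16; move last element -25 to root → [-25, -10, 0, -45, -42]
  -25 vs larger child 0 at index 2, swap → [0, -10, -25, -45, -42]

[0, -10, -25, -45, -42]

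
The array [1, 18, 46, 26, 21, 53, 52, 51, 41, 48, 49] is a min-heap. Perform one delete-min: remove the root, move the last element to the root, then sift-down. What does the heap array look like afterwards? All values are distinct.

[18, 21, 46, 26, 48, 53, 52, 51, 41, 49]

remove root 1; move last element 49 to root → [49, 18, 46, 26, 21, 53, 52, 51, 41, 48]
49 vs smaller child 18 at index 1, swap → [18, 49, 46, 26, 21, 53, 52, 51, 41, 48]
49 vs smaller child 21 at index 4, swap → [18, 21, 46, 26, 49, 53, 52, 51, 41, 48]
49 vs only child 48 at index 9, swap → [18, 21, 46, 26, 48, 53, 52, 51, 41, 49]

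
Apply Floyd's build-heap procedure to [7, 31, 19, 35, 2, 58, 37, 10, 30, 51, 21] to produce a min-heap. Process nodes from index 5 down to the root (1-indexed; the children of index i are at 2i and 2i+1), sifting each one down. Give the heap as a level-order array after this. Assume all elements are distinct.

[2, 7, 19, 10, 21, 58, 37, 35, 30, 51, 31]

sift down from index 5: already satisfies heap property
sift down from index 4:
  35 vs smaller child 10 at index 8, swap → [7, 31, 19, 10, 2, 58, 37, 35, 30, 51, 21]
sift down from index 3: already satisfies heap property
sift down from index 2:
  31 vs smaller child 2 at index 5, swap → [7, 2, 19, 10, 31, 58, 37, 35, 30, 51, 21]
  31 vs smaller child 21 at index 11, swap → [7, 2, 19, 10, 21, 58, 37, 35, 30, 51, 31]
sift down from index 1:
  7 vs smaller child 2 at index 2, swap → [2, 7, 19, 10, 21, 58, 37, 35, 30, 51, 31]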